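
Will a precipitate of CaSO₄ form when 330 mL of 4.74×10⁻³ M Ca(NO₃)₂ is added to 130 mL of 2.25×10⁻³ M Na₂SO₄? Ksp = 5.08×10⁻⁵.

After mixing, V = 330 mL + 130 mL = 460 mL.
[Ca²⁺] = (4.74×10⁻³)(330)/460 = 3.40×10⁻³ M
[SO₄²⁻] = (2.25×10⁻³)(130)/460 = 6.36×10⁻⁴ M
Q = [Ca²⁺][SO₄²⁻] = 2.16×10⁻⁶
Q = 2.16×10⁻⁶ < Ksp = 5.08×10⁻⁵, so the solution is unsaturated and no precipitate forms.

No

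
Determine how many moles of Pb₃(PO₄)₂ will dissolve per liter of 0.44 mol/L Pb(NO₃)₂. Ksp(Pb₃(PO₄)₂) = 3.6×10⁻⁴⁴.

Pb₃(PO₄)₂(s) ⇌ 3 Pb²⁺(aq) + 2 PO₄³⁻(aq)
With Pb²⁺ already at 0.44 mol/L and s small, take [Pb²⁺] ≈ 0.44 mol/L and [PO₄³⁻] = 2s.
Ksp = [Pb²⁺]^3[PO₄³⁻]^2 = (0.44)^3(2s)^2
(2s)^2 = 3.6×10⁻⁴⁴ / (0.44)^3 = 4.2×10⁻⁴³
s = 3.3×10⁻²² mol/L

3.3×10⁻²² M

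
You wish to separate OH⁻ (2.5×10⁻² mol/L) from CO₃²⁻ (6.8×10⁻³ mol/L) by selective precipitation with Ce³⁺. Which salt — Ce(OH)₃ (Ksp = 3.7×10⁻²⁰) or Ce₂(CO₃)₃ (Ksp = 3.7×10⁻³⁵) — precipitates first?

The threshold for precipitation is Q = Ksp.
For Ce(OH)₃: [Ce³⁺] = (Ksp/[OH⁻]^3) = 2.4×10⁻¹⁵ mol/L
For Ce₂(CO₃)₃: [Ce³⁺] = (Ksp/[CO₃²⁻]^3)^(1/2) = 1.1×10⁻¹⁴ mol/L
Since Ce(OH)₃ needs less Ce³⁺ to reach saturation, it precipitates first.

Ce(OH)₃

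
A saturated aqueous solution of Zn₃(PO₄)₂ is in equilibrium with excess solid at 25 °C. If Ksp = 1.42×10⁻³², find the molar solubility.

1.67×10⁻⁷ M

Zn₃(PO₄)₂(s) ⇌ 3 Zn²⁺(aq) + 2 PO₄³⁻(aq)
With molar solubility s: [Zn²⁺] = 3s, [PO₄³⁻] = 2s.
Ksp = [Zn²⁺]^3[PO₄³⁻]^2 = (3s)^3 · (2s)^2 = 108s^5
108s^5 = 1.42×10⁻³²  ⇒  s^5 = 1.31×10⁻³⁴
s = (1.31×10⁻³⁴)^(1/5) = 1.67×10⁻⁷ mol/L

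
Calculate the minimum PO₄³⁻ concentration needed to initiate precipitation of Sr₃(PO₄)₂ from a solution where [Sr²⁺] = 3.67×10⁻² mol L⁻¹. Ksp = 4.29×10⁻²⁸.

The threshold for precipitation is Q = Ksp.
Sr₃(PO₄)₂(s) ⇌ 3 Sr²⁺(aq) + 2 PO₄³⁻(aq)
Ksp = [Sr²⁺]^3[PO₄³⁻]^2 = [PO₄³⁻]^2(3.67×10⁻²)^3
[PO₄³⁻]^2 = 4.29×10⁻²⁸ / (3.67×10⁻²)^3 = 8.68×10⁻²⁴
[PO₄³⁻] = 2.95×10⁻¹² mol L⁻¹

2.95×10⁻¹² M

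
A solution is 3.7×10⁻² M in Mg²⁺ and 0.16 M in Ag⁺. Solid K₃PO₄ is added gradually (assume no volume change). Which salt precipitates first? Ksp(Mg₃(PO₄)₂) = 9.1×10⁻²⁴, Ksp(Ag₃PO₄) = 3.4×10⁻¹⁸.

Each salt precipitates once Q = Ksp for that salt.
For Mg₃(PO₄)₂: [PO₄³⁻] = (Ksp/[Mg²⁺]^3)^(1/2) = 4.2×10⁻¹⁰ M
For Ag₃PO₄: [PO₄³⁻] = (Ksp/[Ag⁺]^3) = 8.3×10⁻¹⁶ M
Ag₃PO₄ requires the lower [PO₄³⁻], so it precipitates first.

Ag₃PO₄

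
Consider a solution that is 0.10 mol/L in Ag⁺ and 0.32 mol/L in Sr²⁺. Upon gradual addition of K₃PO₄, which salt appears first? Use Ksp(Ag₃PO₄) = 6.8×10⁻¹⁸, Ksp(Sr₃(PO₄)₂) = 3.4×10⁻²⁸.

Ag₃PO₄

A salt starts to precipitate once the ion product Q reaches its Ksp.
For Ag₃PO₄: [PO₄³⁻] = (Ksp/[Ag⁺]^3) = 6.8×10⁻¹⁵ mol/L
For Sr₃(PO₄)₂: [PO₄³⁻] = (Ksp/[Sr²⁺]^3)^(1/2) = 1.0×10⁻¹³ mol/L
Since Ag₃PO₄ needs less PO₄³⁻ to reach saturation, it precipitates first.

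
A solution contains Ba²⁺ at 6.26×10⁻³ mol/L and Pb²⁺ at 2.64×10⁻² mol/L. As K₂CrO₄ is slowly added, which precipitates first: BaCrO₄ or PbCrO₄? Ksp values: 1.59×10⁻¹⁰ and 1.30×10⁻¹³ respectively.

PbCrO₄

A salt starts to precipitate once the ion product Q reaches its Ksp.
For BaCrO₄: [CrO₄²⁻] = (Ksp/[Ba²⁺]) = 2.54×10⁻⁸ mol/L
For PbCrO₄: [CrO₄²⁻] = (Ksp/[Pb²⁺]) = 4.92×10⁻¹² mol/L
Since PbCrO₄ needs less CrO₄²⁻ to reach saturation, it precipitates first.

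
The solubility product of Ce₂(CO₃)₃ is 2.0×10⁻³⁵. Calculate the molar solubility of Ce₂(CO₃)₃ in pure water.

Ce₂(CO₃)₃(s) ⇌ 2 Ce³⁺(aq) + 3 CO₃²⁻(aq)
Let s be the molar solubility. Then [Ce³⁺] = 2s and [CO₃²⁻] = 3s.
Ksp = [Ce³⁺]^2[CO₃²⁻]^3 = (2s)^2 · (3s)^3 = 108s^5
108s^5 = 2.0×10⁻³⁵  ⇒  s^5 = 1.9×10⁻³⁷
Taking the 5th root, s = 4.5×10⁻⁸ mol/L.

4.5×10⁻⁸ M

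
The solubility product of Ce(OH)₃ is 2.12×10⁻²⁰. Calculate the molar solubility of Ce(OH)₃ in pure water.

Ce(OH)₃(s) ⇌ Ce³⁺(aq) + 3 OH⁻(aq)
Call the molar solubility s, so that [Ce³⁺] = s and [OH⁻] = 3s.
Ksp = [Ce³⁺][OH⁻]^3 = s · (3s)^3 = 27s^4
27s^4 = 2.12×10⁻²⁰  ⇒  s^4 = 7.85×10⁻²²
s = 5.29×10⁻⁶ M

5.29×10⁻⁶ M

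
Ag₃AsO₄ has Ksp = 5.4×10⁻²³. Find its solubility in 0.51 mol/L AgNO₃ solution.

4.1×10⁻²² M

Ag₃AsO₄(s) ⇌ 3 Ag⁺(aq) + AsO₄³⁻(aq)
With Ag⁺ already at 0.51 mol/L and s small, take [Ag⁺] ≈ 0.51 mol/L and [AsO₄³⁻] = s.
Ksp = [Ag⁺]^3[AsO₄³⁻] = (0.51)^3s
s = 5.4×10⁻²³ / (0.51)^3 = 4.1×10⁻²²
s = 4.1×10⁻²² mol/L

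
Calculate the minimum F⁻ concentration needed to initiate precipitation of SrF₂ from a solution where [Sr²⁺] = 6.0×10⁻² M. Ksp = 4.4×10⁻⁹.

Precipitation begins when Q = Ksp.
SrF₂(s) ⇌ Sr²⁺(aq) + 2 F⁻(aq)
Ksp = [Sr²⁺][F⁻]^2 = [F⁻]^2(6.0×10⁻²)
[F⁻]^2 = 4.4×10⁻⁹ / (6.0×10⁻²) = 7.3×10⁻⁸
[F⁻] = 2.7×10⁻⁴ M

2.7×10⁻⁴ M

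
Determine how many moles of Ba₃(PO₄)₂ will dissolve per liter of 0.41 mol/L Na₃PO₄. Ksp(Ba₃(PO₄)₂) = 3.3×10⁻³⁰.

9.0×10⁻¹¹ M

Ba₃(PO₄)₂(s) ⇌ 3 Ba²⁺(aq) + 2 PO₄³⁻(aq)
PO₄³⁻ is already present at 0.41 mol/L. If s mol/L of Ba₃(PO₄)₂ dissolves, [Ba²⁺] = 3s while [PO₄³⁻] ≈ 0.41 mol/L.
Ksp = [Ba²⁺]^3[PO₄³⁻]^2 = (3s)^3(0.41)^2
(3s)^3 = 3.3×10⁻³⁰ / (0.41)^2 = 2.0×10⁻²⁹
s = 9.0×10⁻¹¹ mol/L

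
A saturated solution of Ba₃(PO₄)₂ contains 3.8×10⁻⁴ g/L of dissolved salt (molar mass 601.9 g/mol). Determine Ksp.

Molar solubility s = (3.8×10⁻⁴ g/L) / (601.9 g/mol) = 6.313×10⁻⁷ mol/L
Ba₃(PO₄)₂(s) ⇌ 3 Ba²⁺(aq) + 2 PO₄³⁻(aq)
Call the molar solubility s, so that [Ba²⁺] = 3s and [PO₄³⁻] = 2s.
Ksp = [Ba²⁺]^3[PO₄³⁻]^2 = (3s)^3 · (2s)^2 = 108s^5
Ksp = 108 × (6.313×10⁻⁷)^5 = 1.1×10⁻²⁹

Ksp = 1.1×10⁻²⁹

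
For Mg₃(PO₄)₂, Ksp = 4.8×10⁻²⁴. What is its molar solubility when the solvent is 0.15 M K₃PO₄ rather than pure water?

2.0×10⁻⁸ M

Mg₃(PO₄)₂(s) ⇌ 3 Mg²⁺(aq) + 2 PO₄³⁻(aq)
PO₄³⁻ is already present at 0.15 M. If s mol/L of Mg₃(PO₄)₂ dissolves, [Mg²⁺] = 3s while [PO₄³⁻] ≈ 0.15 M.
Ksp = [Mg²⁺]^3[PO₄³⁻]^2 = (3s)^3(0.15)^2
(3s)^3 = 4.8×10⁻²⁴ / (0.15)^2 = 2.1×10⁻²²
s = 2.0×10⁻⁸ M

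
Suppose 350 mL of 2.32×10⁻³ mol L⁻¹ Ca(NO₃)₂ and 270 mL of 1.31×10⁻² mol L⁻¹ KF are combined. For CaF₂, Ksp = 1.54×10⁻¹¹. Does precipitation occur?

After mixing, V = 350 mL + 270 mL = 620 mL.
[Ca²⁺] = (2.32×10⁻³)(350)/620 = 1.31×10⁻³ mol L⁻¹
[F⁻] = (1.31×10⁻²)(270)/620 = 5.70×10⁻³ mol L⁻¹
Q = [Ca²⁺][F⁻]^2 = 4.26×10⁻⁸
Because Q > Ksp (4.26×10⁻⁸ vs 1.54×10⁻¹¹), a precipitate of CaF₂ forms.

Yes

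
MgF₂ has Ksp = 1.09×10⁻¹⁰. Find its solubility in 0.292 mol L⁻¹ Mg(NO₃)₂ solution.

MgF₂(s) ⇌ Mg²⁺(aq) + 2 F⁻(aq)
The solution already contains Mg²⁺ at 0.292 mol L⁻¹. Let s be the molar solubility of MgF₂.
[Mg²⁺] ≈ 0.292 mol L⁻¹ (common ion dominates); [F⁻] = 2s.
Ksp = [Mg²⁺][F⁻]^2 = (0.292)(2s)^2
(2s)^2 = 1.09×10⁻¹⁰ / (0.292) = 3.73×10⁻¹⁰
s = 9.66×10⁻⁶ mol L⁻¹

9.66×10⁻⁶ M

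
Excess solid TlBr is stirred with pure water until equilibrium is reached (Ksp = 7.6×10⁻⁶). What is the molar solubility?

2.8×10⁻³ M

TlBr(s) ⇌ Tl⁺(aq) + Br⁻(aq)
If s mol/L of TlBr dissolves, [Tl⁺] = s and [Br⁻] = s.
Ksp = [Tl⁺][Br⁻] = s · s = s^2
s^2 = 7.6×10⁻⁶
s = (7.6×10⁻⁶)^(1/2) = 2.8×10⁻³ mol/L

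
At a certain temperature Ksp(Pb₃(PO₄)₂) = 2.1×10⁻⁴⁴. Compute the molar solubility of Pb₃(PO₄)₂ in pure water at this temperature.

7.2×10⁻¹⁰ M

Pb₃(PO₄)₂(s) ⇌ 3 Pb²⁺(aq) + 2 PO₄³⁻(aq)
For each mole of Pb₃(PO₄)₂ that dissolves per liter, [Pb²⁺] = 3s and [PO₄³⁻] = 2s; let s denote this solubility.
Ksp = [Pb²⁺]^3[PO₄³⁻]^2 = (3s)^3 · (2s)^2 = 108s^5
108s^5 = 2.1×10⁻⁴⁴  ⇒  s^5 = 1.9×10⁻⁴⁶
s = (1.9×10⁻⁴⁶)^(1/5) = 7.2×10⁻¹⁰ mol/L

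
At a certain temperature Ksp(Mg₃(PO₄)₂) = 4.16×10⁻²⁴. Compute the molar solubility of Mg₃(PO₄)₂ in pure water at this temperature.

8.26×10⁻⁶ M

Mg₃(PO₄)₂(s) ⇌ 3 Mg²⁺(aq) + 2 PO₄³⁻(aq)
If s mol/L of Mg₃(PO₄)₂ dissolves, [Mg²⁺] = 3s and [PO₄³⁻] = 2s.
Ksp = [Mg²⁺]^3[PO₄³⁻]^2 = (3s)^3 · (2s)^2 = 108s^5
108s^5 = 4.16×10⁻²⁴  ⇒  s^5 = 3.85×10⁻²⁶
Taking the 5th root, s = 8.26×10⁻⁶ mol/L.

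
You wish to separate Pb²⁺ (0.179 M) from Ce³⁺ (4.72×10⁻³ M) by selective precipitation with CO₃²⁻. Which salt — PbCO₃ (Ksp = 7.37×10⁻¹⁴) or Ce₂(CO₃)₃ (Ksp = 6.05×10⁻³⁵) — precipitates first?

PbCO₃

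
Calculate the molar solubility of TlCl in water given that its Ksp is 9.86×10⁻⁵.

9.93×10⁻³ M

TlCl(s) ⇌ Tl⁺(aq) + Cl⁻(aq)
With molar solubility s: [Tl⁺] = s, [Cl⁻] = s.
Ksp = [Tl⁺][Cl⁻] = s · s = s^2
s^2 = 9.86×10⁻⁵
s = (9.86×10⁻⁵)^(1/2) = 9.93×10⁻³ mol/L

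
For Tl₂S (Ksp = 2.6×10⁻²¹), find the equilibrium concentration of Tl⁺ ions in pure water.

Tl₂S(s) ⇌ 2 Tl⁺(aq) + S²⁻(aq)
Let s be the molar solubility. Then [Tl⁺] = 2s and [S²⁻] = s.
Ksp = [Tl⁺]^2[S²⁻] = (2s)^2 · s = 4s^3 = 2.6×10⁻²¹
s = 8.7×10⁻⁸ mol/L
[Tl⁺] = 2s = 1.7×10⁻⁷ mol/L

1.7×10⁻⁷ M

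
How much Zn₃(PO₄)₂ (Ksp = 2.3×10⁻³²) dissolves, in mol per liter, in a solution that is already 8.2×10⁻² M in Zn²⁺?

3.2×10⁻¹⁵ M

Zn₃(PO₄)₂(s) ⇌ 3 Zn²⁺(aq) + 2 PO₄³⁻(aq)
The solution already contains Zn²⁺ at 8.2×10⁻² M. Let s be the molar solubility of Zn₃(PO₄)₂.
[Zn²⁺] ≈ 8.2×10⁻² M (common ion dominates); [PO₄³⁻] = 2s.
Ksp = [Zn²⁺]^3[PO₄³⁻]^2 = (8.2×10⁻²)^3(2s)^2
(2s)^2 = 2.3×10⁻³² / (8.2×10⁻²)^3 = 4.2×10⁻²⁹
s = 3.2×10⁻¹⁵ M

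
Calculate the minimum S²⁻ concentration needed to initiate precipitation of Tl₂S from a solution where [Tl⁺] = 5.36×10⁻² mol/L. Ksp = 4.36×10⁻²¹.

Precipitation begins when Q = Ksp.
Tl₂S(s) ⇌ 2 Tl⁺(aq) + S²⁻(aq)
Ksp = [Tl⁺]^2[S²⁻] = [S²⁻](5.36×10⁻²)^2
[S²⁻] = 4.36×10⁻²¹ / (5.36×10⁻²)^2 = 1.52×10⁻¹⁸
[S²⁻] = 1.52×10⁻¹⁸ mol/L

1.52×10⁻¹⁸ M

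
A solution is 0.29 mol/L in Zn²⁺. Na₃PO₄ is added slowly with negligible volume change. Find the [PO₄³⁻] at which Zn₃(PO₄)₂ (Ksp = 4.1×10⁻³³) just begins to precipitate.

Precipitation begins when Q = Ksp.
Zn₃(PO₄)₂(s) ⇌ 3 Zn²⁺(aq) + 2 PO₄³⁻(aq)
Ksp = [Zn²⁺]^3[PO₄³⁻]^2 = [PO₄³⁻]^2(0.29)^3
[PO₄³⁻]^2 = 4.1×10⁻³³ / (0.29)^3 = 1.7×10⁻³¹
[PO₄³⁻] = 4.1×10⁻¹⁶ mol/L

4.1×10⁻¹⁶ M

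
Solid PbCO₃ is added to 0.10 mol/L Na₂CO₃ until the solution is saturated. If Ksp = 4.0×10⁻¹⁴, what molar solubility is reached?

PbCO₃(s) ⇌ Pb²⁺(aq) + CO₃²⁻(aq)
With CO₃²⁻ already at 0.10 mol/L and s small, take [CO₃²⁻] ≈ 0.10 mol/L and [Pb²⁺] = s.
Ksp = [Pb²⁺][CO₃²⁻] = s(0.10)
s = 4.0×10⁻¹⁴ / (0.10) = 4.0×10⁻¹³
s = 4.0×10⁻¹³ mol/L

4.0×10⁻¹³ M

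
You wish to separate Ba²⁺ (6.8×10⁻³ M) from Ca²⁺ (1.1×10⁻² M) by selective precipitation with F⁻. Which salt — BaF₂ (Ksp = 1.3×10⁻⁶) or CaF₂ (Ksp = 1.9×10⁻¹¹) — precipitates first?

CaF₂

Each salt precipitates once Q = Ksp for that salt.
For BaF₂: [F⁻] = (Ksp/[Ba²⁺])^(1/2) = 1.4×10⁻² M
For CaF₂: [F⁻] = (Ksp/[Ca²⁺])^(1/2) = 4.2×10⁻⁵ M
CaF₂ requires the lower [F⁻], so it precipitates first.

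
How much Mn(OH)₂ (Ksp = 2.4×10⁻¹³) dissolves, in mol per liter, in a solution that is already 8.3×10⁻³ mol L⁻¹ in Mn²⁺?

Mn(OH)₂(s) ⇌ Mn²⁺(aq) + 2 OH⁻(aq)
Mn²⁺ is already present at 8.3×10⁻³ mol L⁻¹. If s mol/L of Mn(OH)₂ dissolves, [OH⁻] = 2s while [Mn²⁺] ≈ 8.3×10⁻³ mol L⁻¹.
Ksp = [Mn²⁺][OH⁻]^2 = (8.3×10⁻³)(2s)^2
(2s)^2 = 2.4×10⁻¹³ / (8.3×10⁻³) = 2.9×10⁻¹¹
s = 2.7×10⁻⁶ mol L⁻¹

2.7×10⁻⁶ M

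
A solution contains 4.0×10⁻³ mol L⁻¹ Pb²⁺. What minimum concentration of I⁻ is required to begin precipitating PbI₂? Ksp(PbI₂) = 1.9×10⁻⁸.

2.2×10⁻³ M

A salt starts to precipitate once the ion product Q reaches its Ksp.
PbI₂(s) ⇌ Pb²⁺(aq) + 2 I⁻(aq)
Ksp = [Pb²⁺][I⁻]^2 = [I⁻]^2(4.0×10⁻³)
[I⁻]^2 = 1.9×10⁻⁸ / (4.0×10⁻³) = 4.8×10⁻⁶
[I⁻] = 2.2×10⁻³ mol L⁻¹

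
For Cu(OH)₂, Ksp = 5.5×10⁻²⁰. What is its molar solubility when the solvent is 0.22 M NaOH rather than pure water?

1.1×10⁻¹⁸ M

Cu(OH)₂(s) ⇌ Cu²⁺(aq) + 2 OH⁻(aq)
With OH⁻ already at 0.22 M and s small, take [OH⁻] ≈ 0.22 M and [Cu²⁺] = s.
Ksp = [Cu²⁺][OH⁻]^2 = s(0.22)^2
s = 5.5×10⁻²⁰ / (0.22)^2 = 1.1×10⁻¹⁸
s = 1.1×10⁻¹⁸ M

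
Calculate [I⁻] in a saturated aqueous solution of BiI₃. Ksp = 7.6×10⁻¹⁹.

3.9×10⁻⁵ M

BiI₃(s) ⇌ Bi³⁺(aq) + 3 I⁻(aq)
Let s be the molar solubility. Then [Bi³⁺] = s and [I⁻] = 3s.
Ksp = [Bi³⁺][I⁻]^3 = s · (3s)^3 = 27s^4 = 7.6×10⁻¹⁹
s = 1.3×10⁻⁵ mol L⁻¹
[I⁻] = 3s = 3.9×10⁻⁵ mol L⁻¹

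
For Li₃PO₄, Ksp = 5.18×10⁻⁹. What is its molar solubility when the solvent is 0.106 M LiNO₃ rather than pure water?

4.35×10⁻⁶ M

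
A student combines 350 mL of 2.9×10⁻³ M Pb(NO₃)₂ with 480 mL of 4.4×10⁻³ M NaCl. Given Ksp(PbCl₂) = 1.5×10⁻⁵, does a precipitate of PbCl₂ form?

No

Total volume after mixing = 350 + 480 = 830 mL.
[Pb²⁺] = (2.9×10⁻³)(350)/830 = 1.2×10⁻³ M
[Cl⁻] = (4.4×10⁻³)(480)/830 = 2.5×10⁻³ M
Q = [Pb²⁺][Cl⁻]^2 = 7.9×10⁻⁹
Q = 7.9×10⁻⁹ < Ksp = 1.5×10⁻⁵, so the solution is unsaturated and no precipitate forms.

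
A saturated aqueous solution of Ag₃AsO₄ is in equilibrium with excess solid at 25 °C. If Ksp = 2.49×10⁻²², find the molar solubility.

1.74×10⁻⁶ M

Ag₃AsO₄(s) ⇌ 3 Ag⁺(aq) + AsO₄³⁻(aq)
Let s be the molar solubility. Then [Ag⁺] = 3s and [AsO₄³⁻] = s.
Ksp = [Ag⁺]^3[AsO₄³⁻] = (3s)^3 · s = 27s^4
27s^4 = 2.49×10⁻²²  ⇒  s^4 = 9.22×10⁻²⁴
s = (9.22×10⁻²⁴)^(1/4) = 1.74×10⁻⁶ M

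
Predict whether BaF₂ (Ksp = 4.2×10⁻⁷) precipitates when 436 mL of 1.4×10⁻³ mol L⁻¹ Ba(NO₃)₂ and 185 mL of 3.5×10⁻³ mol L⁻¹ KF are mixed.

No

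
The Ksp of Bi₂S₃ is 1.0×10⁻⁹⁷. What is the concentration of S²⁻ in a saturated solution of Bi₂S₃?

Bi₂S₃(s) ⇌ 2 Bi³⁺(aq) + 3 S²⁻(aq)
With molar solubility s: [Bi³⁺] = 2s, [S²⁻] = 3s.
Ksp = [Bi³⁺]^2[S²⁻]^3 = (2s)^2 · (3s)^3 = 108s^5 = 1.0×10⁻⁹⁷
s = 1.6×10⁻²⁰ M
[S²⁻] = 3s = 4.7×10⁻²⁰ M

4.7×10⁻²⁰ M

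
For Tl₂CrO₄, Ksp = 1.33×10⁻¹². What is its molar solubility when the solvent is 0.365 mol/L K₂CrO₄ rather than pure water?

9.54×10⁻⁷ M

Tl₂CrO₄(s) ⇌ 2 Tl⁺(aq) + CrO₄²⁻(aq)
With CrO₄²⁻ already at 0.365 mol/L and s small, take [CrO₄²⁻] ≈ 0.365 mol/L and [Tl⁺] = 2s.
Ksp = [Tl⁺]^2[CrO₄²⁻] = (2s)^2(0.365)
(2s)^2 = 1.33×10⁻¹² / (0.365) = 3.64×10⁻¹²
s = 9.54×10⁻⁷ mol/L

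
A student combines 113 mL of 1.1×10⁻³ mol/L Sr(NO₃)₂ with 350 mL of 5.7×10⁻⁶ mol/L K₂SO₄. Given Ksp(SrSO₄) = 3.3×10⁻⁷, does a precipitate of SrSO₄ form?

No

Total volume after mixing = 113 + 350 = 463 mL.
[Sr²⁺] = (1.1×10⁻³)(113)/463 = 2.7×10⁻⁴ mol/L
[SO₄²⁻] = (5.7×10⁻⁶)(350)/463 = 4.3×10⁻⁶ mol/L
Q = [Sr²⁺][SO₄²⁻] = 1.2×10⁻⁹
Q < Ksp (1.2×10⁻⁹ vs 3.3×10⁻⁷); the solution remains unsaturated and no precipitate forms.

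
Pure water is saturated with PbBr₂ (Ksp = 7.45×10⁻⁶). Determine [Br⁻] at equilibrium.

PbBr₂(s) ⇌ Pb²⁺(aq) + 2 Br⁻(aq)
Let s be the molar solubility. Then [Pb²⁺] = s and [Br⁻] = 2s.
Ksp = [Pb²⁺][Br⁻]^2 = s · (2s)^2 = 4s^3 = 7.45×10⁻⁶
s = 1.23×10⁻² M
[Br⁻] = 2s = 2.46×10⁻² M

2.46×10⁻² M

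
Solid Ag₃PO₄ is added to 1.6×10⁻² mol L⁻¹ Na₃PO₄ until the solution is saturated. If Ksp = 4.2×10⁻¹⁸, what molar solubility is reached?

Ag₃PO₄(s) ⇌ 3 Ag⁺(aq) + PO₄³⁻(aq)
PO₄³⁻ is already present at 1.6×10⁻² mol L⁻¹. If s mol/L of Ag₃PO₄ dissolves, [Ag⁺] = 3s while [PO₄³⁻] ≈ 1.6×10⁻² mol L⁻¹.
Ksp = [Ag⁺]^3[PO₄³⁻] = (3s)^3(1.6×10⁻²)
(3s)^3 = 4.2×10⁻¹⁸ / (1.6×10⁻²) = 2.6×10⁻¹⁶
s = 2.1×10⁻⁶ mol L⁻¹

2.1×10⁻⁶ M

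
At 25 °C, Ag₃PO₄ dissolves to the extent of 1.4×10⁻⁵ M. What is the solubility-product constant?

Ag₃PO₄(s) ⇌ 3 Ag⁺(aq) + PO₄³⁻(aq)
Call the molar solubility s, so that [Ag⁺] = 3s and [PO₄³⁻] = s.
Ksp = [Ag⁺]^3[PO₄³⁻] = (3s)^3 · s = 27s^4
Ksp = 27 × (1.4×10⁻⁵)^4 = 1.0×10⁻¹⁸

Ksp = 1.0×10⁻¹⁸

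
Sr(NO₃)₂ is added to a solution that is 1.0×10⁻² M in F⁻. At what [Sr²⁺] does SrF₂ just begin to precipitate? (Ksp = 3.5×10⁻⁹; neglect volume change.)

A salt starts to precipitate once the ion product Q reaches its Ksp.
SrF₂(s) ⇌ Sr²⁺(aq) + 2 F⁻(aq)
Ksp = [Sr²⁺][F⁻]^2 = [Sr²⁺](1.0×10⁻²)^2
[Sr²⁺] = 3.5×10⁻⁹ / (1.0×10⁻²)^2 = 3.5×10⁻⁵
[Sr²⁺] = 3.5×10⁻⁵ M

3.5×10⁻⁵ M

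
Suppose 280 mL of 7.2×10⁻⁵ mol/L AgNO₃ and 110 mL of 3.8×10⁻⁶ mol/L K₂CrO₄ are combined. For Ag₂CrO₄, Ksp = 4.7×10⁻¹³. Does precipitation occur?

No

After mixing, V = 280 mL + 110 mL = 390 mL.
[Ag⁺] = (7.2×10⁻⁵)(280)/390 = 5.2×10⁻⁵ mol/L
[CrO₄²⁻] = (3.8×10⁻⁶)(110)/390 = 1.1×10⁻⁶ mol/L
Q = [Ag⁺]^2[CrO₄²⁻] = 2.9×10⁻¹⁵
Q = 2.9×10⁻¹⁵ < Ksp = 4.7×10⁻¹³, so the solution is unsaturated and no precipitate forms.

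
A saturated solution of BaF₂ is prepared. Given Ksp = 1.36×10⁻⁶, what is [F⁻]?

BaF₂(s) ⇌ Ba²⁺(aq) + 2 F⁻(aq)
With molar solubility s: [Ba²⁺] = s, [F⁻] = 2s.
Ksp = [Ba²⁺][F⁻]^2 = s · (2s)^2 = 4s^3 = 1.36×10⁻⁶
s = 6.98×10⁻³ mol L⁻¹
[F⁻] = 2s = 1.40×10⁻² mol L⁻¹

1.40×10⁻² M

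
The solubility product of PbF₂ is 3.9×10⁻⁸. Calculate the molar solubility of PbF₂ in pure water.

PbF₂(s) ⇌ Pb²⁺(aq) + 2 F⁻(aq)
Call the molar solubility s, so that [Pb²⁺] = s and [F⁻] = 2s.
Ksp = [Pb²⁺][F⁻]^2 = s · (2s)^2 = 4s^3
4s^3 = 3.9×10⁻⁸  ⇒  s^3 = 9.8×10⁻⁹
s = (9.8×10⁻⁹)^(1/3) = 2.1×10⁻³ mol L⁻¹

2.1×10⁻³ M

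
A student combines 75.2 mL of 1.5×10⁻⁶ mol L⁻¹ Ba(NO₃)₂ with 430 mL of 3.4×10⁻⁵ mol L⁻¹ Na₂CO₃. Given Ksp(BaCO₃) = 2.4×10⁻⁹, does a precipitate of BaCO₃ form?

Total volume after mixing = 75.2 + 430 = 505.2 mL.
[Ba²⁺] = (1.5×10⁻⁶)(75.2)/505.2 = 2.2×10⁻⁷ mol L⁻¹
[CO₃²⁻] = (3.4×10⁻⁵)(430)/505.2 = 2.9×10⁻⁵ mol L⁻¹
Q = [Ba²⁺][CO₃²⁻] = 6.5×10⁻¹²
Q < Ksp (6.5×10⁻¹² vs 2.4×10⁻⁹); the solution remains unsaturated and no precipitate forms.

No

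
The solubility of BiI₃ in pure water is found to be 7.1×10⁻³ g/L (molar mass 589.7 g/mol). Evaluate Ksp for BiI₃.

Convert to molarity: s = 7.1×10⁻³ / 589.7 = 1.204×10⁻⁵ mol/L
BiI₃(s) ⇌ Bi³⁺(aq) + 3 I⁻(aq)
Call the molar solubility s, so that [Bi³⁺] = s and [I⁻] = 3s.
Ksp = [Bi³⁺][I⁻]^3 = s · (3s)^3 = 27s^4
Ksp = 27 × (1.204×10⁻⁵)^4 = 5.7×10⁻¹⁹

Ksp = 5.7×10⁻¹⁹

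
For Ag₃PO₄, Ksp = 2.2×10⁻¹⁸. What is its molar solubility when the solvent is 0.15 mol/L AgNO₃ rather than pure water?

6.5×10⁻¹⁶ M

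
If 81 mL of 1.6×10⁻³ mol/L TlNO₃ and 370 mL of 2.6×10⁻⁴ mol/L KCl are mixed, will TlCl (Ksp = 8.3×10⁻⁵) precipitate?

No

The combined volume is 451 mL.
[Tl⁺] = (1.6×10⁻³)(81)/451 = 2.9×10⁻⁴ mol/L
[Cl⁻] = (2.6×10⁻⁴)(370)/451 = 2.1×10⁻⁴ mol/L
Q = [Tl⁺][Cl⁻] = 6.1×10⁻⁸
Q = 6.1×10⁻⁸ < Ksp = 8.3×10⁻⁵, so the solution is unsaturated and no precipitate forms.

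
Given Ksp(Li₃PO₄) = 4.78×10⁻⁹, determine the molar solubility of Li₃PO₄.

Li₃PO₄(s) ⇌ 3 Li⁺(aq) + PO₄³⁻(aq)
If s mol/L of Li₃PO₄ dissolves, [Li⁺] = 3s and [PO₄³⁻] = s.
Ksp = [Li⁺]^3[PO₄³⁻] = (3s)^3 · s = 27s^4
27s^4 = 4.78×10⁻⁹  ⇒  s^4 = 1.77×10⁻¹⁰
Taking the 4th root, s = 3.65×10⁻³ mol/L.

3.65×10⁻³ M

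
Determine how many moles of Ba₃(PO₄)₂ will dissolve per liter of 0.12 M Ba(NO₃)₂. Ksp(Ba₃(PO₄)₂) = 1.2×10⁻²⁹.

4.2×10⁻¹⁴ M

Ba₃(PO₄)₂(s) ⇌ 3 Ba²⁺(aq) + 2 PO₄³⁻(aq)
With Ba²⁺ already at 0.12 M and s small, take [Ba²⁺] ≈ 0.12 M and [PO₄³⁻] = 2s.
Ksp = [Ba²⁺]^3[PO₄³⁻]^2 = (0.12)^3(2s)^2
(2s)^2 = 1.2×10⁻²⁹ / (0.12)^3 = 6.9×10⁻²⁷
s = 4.2×10⁻¹⁴ M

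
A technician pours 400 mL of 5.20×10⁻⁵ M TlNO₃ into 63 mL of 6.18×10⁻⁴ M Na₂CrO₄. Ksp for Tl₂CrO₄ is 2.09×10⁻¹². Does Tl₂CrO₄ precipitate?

Total volume after mixing = 400 + 63 = 463 mL.
[Tl⁺] = (5.20×10⁻⁵)(400)/463 = 4.49×10⁻⁵ M
[CrO₄²⁻] = (6.18×10⁻⁴)(63)/463 = 8.41×10⁻⁵ M
Q = [Tl⁺]^2[CrO₄²⁻] = 1.70×10⁻¹³
Q < Ksp (1.70×10⁻¹³ vs 2.09×10⁻¹²); the solution remains unsaturated and no precipitate forms.

No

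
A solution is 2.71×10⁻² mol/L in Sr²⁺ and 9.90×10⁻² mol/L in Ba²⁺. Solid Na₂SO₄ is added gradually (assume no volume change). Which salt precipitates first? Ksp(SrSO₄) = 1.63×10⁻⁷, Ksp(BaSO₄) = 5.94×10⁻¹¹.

Precipitation of each salt begins when its ion product equals Ksp.
For SrSO₄: [SO₄²⁻] = (Ksp/[Sr²⁺]) = 6.01×10⁻⁶ mol/L
For BaSO₄: [SO₄²⁻] = (Ksp/[Ba²⁺]) = 6.00×10⁻¹⁰ mol/L
BaSO₄ requires the lower [SO₄²⁻], so it precipitates first.

BaSO₄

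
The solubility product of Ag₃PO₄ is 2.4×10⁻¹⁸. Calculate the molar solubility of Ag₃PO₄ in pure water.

1.7×10⁻⁵ M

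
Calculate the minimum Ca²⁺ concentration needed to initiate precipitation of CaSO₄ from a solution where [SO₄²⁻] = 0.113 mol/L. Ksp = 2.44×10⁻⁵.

The threshold for precipitation is Q = Ksp.
CaSO₄(s) ⇌ Ca²⁺(aq) + SO₄²⁻(aq)
Ksp = [Ca²⁺][SO₄²⁻] = [Ca²⁺](0.113)
[Ca²⁺] = 2.44×10⁻⁵ / (0.113) = 2.16×10⁻⁴
[Ca²⁺] = 2.16×10⁻⁴ mol/L

2.16×10⁻⁴ M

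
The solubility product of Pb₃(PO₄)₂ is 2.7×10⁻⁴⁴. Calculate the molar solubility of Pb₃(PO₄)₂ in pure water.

7.6×10⁻¹⁰ M

Pb₃(PO₄)₂(s) ⇌ 3 Pb²⁺(aq) + 2 PO₄³⁻(aq)
If s mol/L of Pb₃(PO₄)₂ dissolves, [Pb²⁺] = 3s and [PO₄³⁻] = 2s.
Ksp = [Pb²⁺]^3[PO₄³⁻]^2 = (3s)^3 · (2s)^2 = 108s^5
108s^5 = 2.7×10⁻⁴⁴  ⇒  s^5 = 2.5×10⁻⁴⁶
Taking the 5th root, s = 7.6×10⁻¹⁰ mol/L.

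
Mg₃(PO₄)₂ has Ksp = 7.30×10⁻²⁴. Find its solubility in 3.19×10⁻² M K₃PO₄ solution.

6.43×10⁻⁸ M

Mg₃(PO₄)₂(s) ⇌ 3 Mg²⁺(aq) + 2 PO₄³⁻(aq)
With PO₄³⁻ already at 3.19×10⁻² M and s small, take [PO₄³⁻] ≈ 3.19×10⁻² M and [Mg²⁺] = 3s.
Ksp = [Mg²⁺]^3[PO₄³⁻]^2 = (3s)^3(3.19×10⁻²)^2
(3s)^3 = 7.30×10⁻²⁴ / (3.19×10⁻²)^2 = 7.17×10⁻²¹
s = 6.43×10⁻⁸ M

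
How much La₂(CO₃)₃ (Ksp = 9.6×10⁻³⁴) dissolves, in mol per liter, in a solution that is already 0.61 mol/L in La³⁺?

La₂(CO₃)₃(s) ⇌ 2 La³⁺(aq) + 3 CO₃²⁻(aq)
La³⁺ is already present at 0.61 mol/L. If s mol/L of La₂(CO₃)₃ dissolves, [CO₃²⁻] = 3s while [La³⁺] ≈ 0.61 mol/L.
Ksp = [La³⁺]^2[CO₃²⁻]^3 = (0.61)^2(3s)^3
(3s)^3 = 9.6×10⁻³⁴ / (0.61)^2 = 2.6×10⁻³³
s = 4.6×10⁻¹² mol/L

4.6×10⁻¹² M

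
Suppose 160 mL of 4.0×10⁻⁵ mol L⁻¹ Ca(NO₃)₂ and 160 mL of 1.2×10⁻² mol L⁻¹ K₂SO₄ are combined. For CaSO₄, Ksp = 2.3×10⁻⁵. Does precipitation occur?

No

The combined volume is 320 mL.
[Ca²⁺] = (4.0×10⁻⁵)(160)/320 = 2.0×10⁻⁵ mol L⁻¹
[SO₄²⁻] = (1.2×10⁻²)(160)/320 = 6.0×10⁻³ mol L⁻¹
Q = [Ca²⁺][SO₄²⁻] = 1.2×10⁻⁷
Q = 1.2×10⁻⁷ < Ksp = 2.3×10⁻⁵, so the solution is unsaturated and no precipitate forms.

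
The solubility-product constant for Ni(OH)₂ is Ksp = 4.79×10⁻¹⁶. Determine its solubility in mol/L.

Ni(OH)₂(s) ⇌ Ni²⁺(aq) + 2 OH⁻(aq)
Call the molar solubility s, so that [Ni²⁺] = s and [OH⁻] = 2s.
Ksp = [Ni²⁺][OH⁻]^2 = s · (2s)^2 = 4s^3
4s^3 = 4.79×10⁻¹⁶  ⇒  s^3 = 1.20×10⁻¹⁶
s = (1.20×10⁻¹⁶)^(1/3) = 4.93×10⁻⁶ M

4.93×10⁻⁶ M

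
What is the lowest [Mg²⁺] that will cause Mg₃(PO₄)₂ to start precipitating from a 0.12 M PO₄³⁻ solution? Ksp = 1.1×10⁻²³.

A salt starts to precipitate once the ion product Q reaches its Ksp.
Mg₃(PO₄)₂(s) ⇌ 3 Mg²⁺(aq) + 2 PO₄³⁻(aq)
Ksp = [Mg²⁺]^3[PO₄³⁻]^2 = [Mg²⁺]^3(0.12)^2
[Mg²⁺]^3 = 1.1×10⁻²³ / (0.12)^2 = 7.6×10⁻²²
[Mg²⁺] = 9.1×10⁻⁸ M

9.1×10⁻⁸ M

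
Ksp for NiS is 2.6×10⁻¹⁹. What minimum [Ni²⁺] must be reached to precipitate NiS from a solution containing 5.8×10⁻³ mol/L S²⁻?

4.5×10⁻¹⁷ M

Each salt precipitates once Q = Ksp for that salt.
NiS(s) ⇌ Ni²⁺(aq) + S²⁻(aq)
Ksp = [Ni²⁺][S²⁻] = [Ni²⁺](5.8×10⁻³)
[Ni²⁺] = 2.6×10⁻¹⁹ / (5.8×10⁻³) = 4.5×10⁻¹⁷
[Ni²⁺] = 4.5×10⁻¹⁷ mol/L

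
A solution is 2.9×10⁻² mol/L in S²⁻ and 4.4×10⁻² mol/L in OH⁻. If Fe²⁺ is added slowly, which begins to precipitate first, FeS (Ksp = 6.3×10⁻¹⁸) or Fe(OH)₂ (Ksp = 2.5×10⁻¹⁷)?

FeS

Precipitation begins when Q = Ksp.
For FeS: [Fe²⁺] = (Ksp/[S²⁻]) = 2.2×10⁻¹⁶ mol/L
For Fe(OH)₂: [Fe²⁺] = (Ksp/[OH⁻]^2) = 1.3×10⁻¹⁴ mol/L
The smaller threshold [Fe²⁺] is reached first, so FeS precipitates first.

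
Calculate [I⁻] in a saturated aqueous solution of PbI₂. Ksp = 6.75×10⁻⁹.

2.38×10⁻³ M

PbI₂(s) ⇌ Pb²⁺(aq) + 2 I⁻(aq)
If s mol/L of PbI₂ dissolves, [Pb²⁺] = s and [I⁻] = 2s.
Ksp = [Pb²⁺][I⁻]^2 = s · (2s)^2 = 4s^3 = 6.75×10⁻⁹
s = 1.19×10⁻³ M
[I⁻] = 2s = 2.38×10⁻³ M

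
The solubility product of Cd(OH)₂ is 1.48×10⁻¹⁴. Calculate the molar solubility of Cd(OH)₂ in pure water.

Cd(OH)₂(s) ⇌ Cd²⁺(aq) + 2 OH⁻(aq)
Call the molar solubility s, so that [Cd²⁺] = s and [OH⁻] = 2s.
Ksp = [Cd²⁺][OH⁻]^2 = s · (2s)^2 = 4s^3
4s^3 = 1.48×10⁻¹⁴  ⇒  s^3 = 3.70×10⁻¹⁵
s = 1.55×10⁻⁵ mol L⁻¹

1.55×10⁻⁵ M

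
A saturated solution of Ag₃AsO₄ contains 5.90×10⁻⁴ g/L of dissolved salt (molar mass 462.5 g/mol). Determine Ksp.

Ksp = 7.15×10⁻²³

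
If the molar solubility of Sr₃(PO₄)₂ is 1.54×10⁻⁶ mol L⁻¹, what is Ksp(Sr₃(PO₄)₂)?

Sr₃(PO₄)₂(s) ⇌ 3 Sr²⁺(aq) + 2 PO₄³⁻(aq)
For each mole of Sr₃(PO₄)₂ that dissolves per liter, [Sr²⁺] = 3s and [PO₄³⁻] = 2s; let s denote this solubility.
Ksp = [Sr²⁺]^3[PO₄³⁻]^2 = (3s)^3 · (2s)^2 = 108s^5
Ksp = 108 × (1.54×10⁻⁶)^5 = 9.35×10⁻²⁸

Ksp = 9.35×10⁻²⁸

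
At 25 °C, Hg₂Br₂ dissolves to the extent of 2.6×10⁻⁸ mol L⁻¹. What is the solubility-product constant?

Ksp = 7.0×10⁻²³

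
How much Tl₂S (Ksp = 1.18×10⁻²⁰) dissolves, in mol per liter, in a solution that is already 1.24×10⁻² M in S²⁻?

Tl₂S(s) ⇌ 2 Tl⁺(aq) + S²⁻(aq)
S²⁻ is already present at 1.24×10⁻² M. If s mol/L of Tl₂S dissolves, [Tl⁺] = 2s while [S²⁻] ≈ 1.24×10⁻² M.
Ksp = [Tl⁺]^2[S²⁻] = (2s)^2(1.24×10⁻²)
(2s)^2 = 1.18×10⁻²⁰ / (1.24×10⁻²) = 9.52×10⁻¹⁹
s = 4.88×10⁻¹⁰ M

4.88×10⁻¹⁰ M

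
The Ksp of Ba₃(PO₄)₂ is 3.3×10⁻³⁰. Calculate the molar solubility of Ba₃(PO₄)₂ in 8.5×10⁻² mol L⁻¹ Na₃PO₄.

Ba₃(PO₄)₂(s) ⇌ 3 Ba²⁺(aq) + 2 PO₄³⁻(aq)
With PO₄³⁻ already at 8.5×10⁻² mol L⁻¹ and s small, take [PO₄³⁻] ≈ 8.5×10⁻² mol L⁻¹ and [Ba²⁺] = 3s.
Ksp = [Ba²⁺]^3[PO₄³⁻]^2 = (3s)^3(8.5×10⁻²)^2
(3s)^3 = 3.3×10⁻³⁰ / (8.5×10⁻²)^2 = 4.6×10⁻²⁸
s = 2.6×10⁻¹⁰ mol L⁻¹

2.6×10⁻¹⁰ M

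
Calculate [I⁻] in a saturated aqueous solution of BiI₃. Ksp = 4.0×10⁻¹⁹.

3.3×10⁻⁵ M

BiI₃(s) ⇌ Bi³⁺(aq) + 3 I⁻(aq)
Call the molar solubility s, so that [Bi³⁺] = s and [I⁻] = 3s.
Ksp = [Bi³⁺][I⁻]^3 = s · (3s)^3 = 27s^4 = 4.0×10⁻¹⁹
s = 1.1×10⁻⁵ M
[I⁻] = 3s = 3.3×10⁻⁵ M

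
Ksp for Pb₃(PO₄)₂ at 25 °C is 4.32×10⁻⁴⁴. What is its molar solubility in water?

Pb₃(PO₄)₂(s) ⇌ 3 Pb²⁺(aq) + 2 PO₄³⁻(aq)
With molar solubility s: [Pb²⁺] = 3s, [PO₄³⁻] = 2s.
Ksp = [Pb²⁺]^3[PO₄³⁻]^2 = (3s)^3 · (2s)^2 = 108s^5
108s^5 = 4.32×10⁻⁴⁴  ⇒  s^5 = 4.00×10⁻⁴⁶
s = (4.00×10⁻⁴⁶)^(1/5) = 8.33×10⁻¹⁰ mol/L

8.33×10⁻¹⁰ M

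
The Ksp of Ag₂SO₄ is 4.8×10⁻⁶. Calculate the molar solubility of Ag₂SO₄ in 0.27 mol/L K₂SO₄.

Ag₂SO₄(s) ⇌ 2 Ag⁺(aq) + SO₄²⁻(aq)
The solution already contains SO₄²⁻ at 0.27 mol/L. Let s be the molar solubility of Ag₂SO₄.
[SO₄²⁻] ≈ 0.27 mol/L (common ion dominates); [Ag⁺] = 2s.
Ksp = [Ag⁺]^2[SO₄²⁻] = (2s)^2(0.27)
(2s)^2 = 4.8×10⁻⁶ / (0.27) = 1.8×10⁻⁵
s = 2.1×10⁻³ mol/L

2.1×10⁻³ M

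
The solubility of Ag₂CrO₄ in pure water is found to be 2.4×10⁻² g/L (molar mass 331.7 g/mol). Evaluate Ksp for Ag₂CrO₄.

Molar solubility s = (2.4×10⁻² g/L) / (331.7 g/mol) = 7.235×10⁻⁵ mol/L
Ag₂CrO₄(s) ⇌ 2 Ag⁺(aq) + CrO₄²⁻(aq)
With molar solubility s: [Ag⁺] = 2s, [CrO₄²⁻] = s.
Ksp = [Ag⁺]^2[CrO₄²⁻] = (2s)^2 · s = 4s^3
Ksp = 4 × (7.235×10⁻⁵)^3 = 1.5×10⁻¹²

Ksp = 1.5×10⁻¹²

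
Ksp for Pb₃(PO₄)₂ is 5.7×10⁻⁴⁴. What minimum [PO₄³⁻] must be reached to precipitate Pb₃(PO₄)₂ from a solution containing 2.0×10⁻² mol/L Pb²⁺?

8.4×10⁻²⁰ M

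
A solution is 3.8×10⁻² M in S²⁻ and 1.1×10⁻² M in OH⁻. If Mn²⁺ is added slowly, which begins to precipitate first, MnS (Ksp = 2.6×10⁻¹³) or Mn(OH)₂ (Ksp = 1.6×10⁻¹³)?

A salt starts to precipitate once the ion product Q reaches its Ksp.
For MnS: [Mn²⁺] = (Ksp/[S²⁻]) = 6.8×10⁻¹² M
For Mn(OH)₂: [Mn²⁺] = (Ksp/[OH⁻]^2) = 1.3×10⁻⁹ M
MnS requires the lower [Mn²⁺], so it precipitates first.

MnS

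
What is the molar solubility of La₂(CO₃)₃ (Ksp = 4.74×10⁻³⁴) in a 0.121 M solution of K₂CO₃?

La₂(CO₃)₃(s) ⇌ 2 La³⁺(aq) + 3 CO₃²⁻(aq)
Let s be the solubility of La₂(CO₃)₃ here. The common ion gives [CO₃²⁻] ≈ 0.121 M, and [La³⁺] = 2s.
Ksp = [La³⁺]^2[CO₃²⁻]^3 = (2s)^2(0.121)^3
(2s)^2 = 4.74×10⁻³⁴ / (0.121)^3 = 2.68×10⁻³¹
s = 2.59×10⁻¹⁶ M

2.59×10⁻¹⁶ M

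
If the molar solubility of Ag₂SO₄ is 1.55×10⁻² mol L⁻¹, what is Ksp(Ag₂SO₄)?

Ag₂SO₄(s) ⇌ 2 Ag⁺(aq) + SO₄²⁻(aq)
With molar solubility s: [Ag⁺] = 2s, [SO₄²⁻] = s.
Ksp = [Ag⁺]^2[SO₄²⁻] = (2s)^2 · s = 4s^3
Ksp = 4 × (1.55×10⁻²)^3 = 1.49×10⁻⁵

Ksp = 1.49×10⁻⁵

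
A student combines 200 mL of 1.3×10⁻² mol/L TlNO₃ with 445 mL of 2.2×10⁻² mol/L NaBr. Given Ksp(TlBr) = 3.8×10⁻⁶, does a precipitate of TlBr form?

Total volume after mixing = 200 + 445 = 645 mL.
[Tl⁺] = (1.3×10⁻²)(200)/645 = 4.0×10⁻³ mol/L
[Br⁻] = (2.2×10⁻²)(445)/645 = 1.5×10⁻² mol/L
Q = [Tl⁺][Br⁻] = 6.1×10⁻⁵
Since Q (6.1×10⁻⁵) exceeds Ksp (3.8×10⁻⁶), TlBr will precipitate.

Yes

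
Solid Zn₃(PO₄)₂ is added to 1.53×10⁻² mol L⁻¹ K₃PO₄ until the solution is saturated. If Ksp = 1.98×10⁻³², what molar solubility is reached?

1.46×10⁻¹⁰ M

Zn₃(PO₄)₂(s) ⇌ 3 Zn²⁺(aq) + 2 PO₄³⁻(aq)
PO₄³⁻ is already present at 1.53×10⁻² mol L⁻¹. If s mol/L of Zn₃(PO₄)₂ dissolves, [Zn²⁺] = 3s while [PO₄³⁻] ≈ 1.53×10⁻² mol L⁻¹.
Ksp = [Zn²⁺]^3[PO₄³⁻]^2 = (3s)^3(1.53×10⁻²)^2
(3s)^3 = 1.98×10⁻³² / (1.53×10⁻²)^2 = 8.46×10⁻²⁹
s = 1.46×10⁻¹⁰ mol L⁻¹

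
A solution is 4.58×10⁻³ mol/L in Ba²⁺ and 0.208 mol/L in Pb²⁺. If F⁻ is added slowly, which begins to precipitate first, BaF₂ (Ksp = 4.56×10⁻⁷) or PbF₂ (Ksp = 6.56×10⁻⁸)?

PbF₂

Precipitation of each salt begins when its ion product equals Ksp.
For BaF₂: [F⁻] = (Ksp/[Ba²⁺])^(1/2) = 9.98×10⁻³ mol/L
For PbF₂: [F⁻] = (Ksp/[Pb²⁺])^(1/2) = 5.62×10⁻⁴ mol/L
Since PbF₂ needs less F⁻ to reach saturation, it precipitates first.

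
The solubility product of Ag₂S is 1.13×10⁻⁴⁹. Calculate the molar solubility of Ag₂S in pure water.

Ag₂S(s) ⇌ 2 Ag⁺(aq) + S²⁻(aq)
Call the molar solubility s, so that [Ag⁺] = 2s and [S²⁻] = s.
Ksp = [Ag⁺]^2[S²⁻] = (2s)^2 · s = 4s^3
4s^3 = 1.13×10⁻⁴⁹  ⇒  s^3 = 2.83×10⁻⁵⁰
s = (2.83×10⁻⁵⁰)^(1/3) = 3.05×10⁻¹⁷ mol/L

3.05×10⁻¹⁷ M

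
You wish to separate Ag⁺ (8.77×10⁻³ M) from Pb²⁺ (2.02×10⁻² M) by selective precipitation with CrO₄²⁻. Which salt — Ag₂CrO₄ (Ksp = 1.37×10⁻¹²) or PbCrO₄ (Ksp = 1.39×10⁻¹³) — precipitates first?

PbCrO₄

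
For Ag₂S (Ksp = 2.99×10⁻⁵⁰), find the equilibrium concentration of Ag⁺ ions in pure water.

Ag₂S(s) ⇌ 2 Ag⁺(aq) + S²⁻(aq)
Call the molar solubility s, so that [Ag⁺] = 2s and [S²⁻] = s.
Ksp = [Ag⁺]^2[S²⁻] = (2s)^2 · s = 4s^3 = 2.99×10⁻⁵⁰
s = 1.96×10⁻¹⁷ M
[Ag⁺] = 2s = 3.91×10⁻¹⁷ M

3.91×10⁻¹⁷ M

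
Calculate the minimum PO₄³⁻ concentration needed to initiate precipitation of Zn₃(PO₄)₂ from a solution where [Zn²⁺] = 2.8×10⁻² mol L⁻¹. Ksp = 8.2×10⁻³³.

Precipitation of each salt begins when its ion product equals Ksp.
Zn₃(PO₄)₂(s) ⇌ 3 Zn²⁺(aq) + 2 PO₄³⁻(aq)
Ksp = [Zn²⁺]^3[PO₄³⁻]^2 = [PO₄³⁻]^2(2.8×10⁻²)^3
[PO₄³⁻]^2 = 8.2×10⁻³³ / (2.8×10⁻²)^3 = 3.7×10⁻²⁸
[PO₄³⁻] = 1.9×10⁻¹⁴ mol L⁻¹

1.9×10⁻¹⁴ M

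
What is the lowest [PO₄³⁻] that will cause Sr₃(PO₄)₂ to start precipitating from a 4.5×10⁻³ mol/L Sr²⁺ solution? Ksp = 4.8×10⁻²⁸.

The threshold for precipitation is Q = Ksp.
Sr₃(PO₄)₂(s) ⇌ 3 Sr²⁺(aq) + 2 PO₄³⁻(aq)
Ksp = [Sr²⁺]^3[PO₄³⁻]^2 = [PO₄³⁻]^2(4.5×10⁻³)^3
[PO₄³⁻]^2 = 4.8×10⁻²⁸ / (4.5×10⁻³)^3 = 5.3×10⁻²¹
[PO₄³⁻] = 7.3×10⁻¹¹ mol/L

7.3×10⁻¹¹ M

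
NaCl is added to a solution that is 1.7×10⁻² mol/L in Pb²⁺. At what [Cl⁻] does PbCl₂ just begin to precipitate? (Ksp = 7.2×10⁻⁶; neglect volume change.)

2.1×10⁻² M

Precipitation begins when Q = Ksp.
PbCl₂(s) ⇌ Pb²⁺(aq) + 2 Cl⁻(aq)
Ksp = [Pb²⁺][Cl⁻]^2 = [Cl⁻]^2(1.7×10⁻²)
[Cl⁻]^2 = 7.2×10⁻⁶ / (1.7×10⁻²) = 4.2×10⁻⁴
[Cl⁻] = 2.1×10⁻² mol/L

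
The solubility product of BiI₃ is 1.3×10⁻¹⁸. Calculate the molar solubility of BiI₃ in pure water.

BiI₃(s) ⇌ Bi³⁺(aq) + 3 I⁻(aq)
Call the molar solubility s, so that [Bi³⁺] = s and [I⁻] = 3s.
Ksp = [Bi³⁺][I⁻]^3 = s · (3s)^3 = 27s^4
27s^4 = 1.3×10⁻¹⁸  ⇒  s^4 = 4.8×10⁻²⁰
s = (4.8×10⁻²⁰)^(1/4) = 1.5×10⁻⁵ M

1.5×10⁻⁵ M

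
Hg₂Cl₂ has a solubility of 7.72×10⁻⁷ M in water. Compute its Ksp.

Hg₂Cl₂(s) ⇌ Hg₂²⁺(aq) + 2 Cl⁻(aq)
If s mol/L of Hg₂Cl₂ dissolves, [Hg₂²⁺] = s and [Cl⁻] = 2s.
Ksp = [Hg₂²⁺][Cl⁻]^2 = s · (2s)^2 = 4s^3
Ksp = 4 × (7.72×10⁻⁷)^3 = 1.84×10⁻¹⁸

Ksp = 1.84×10⁻¹⁸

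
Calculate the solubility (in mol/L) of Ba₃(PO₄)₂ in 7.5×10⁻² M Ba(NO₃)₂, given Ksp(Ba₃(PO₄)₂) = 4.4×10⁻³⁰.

Ba₃(PO₄)₂(s) ⇌ 3 Ba²⁺(aq) + 2 PO₄³⁻(aq)
The solution already contains Ba²⁺ at 7.5×10⁻² M. Let s be the molar solubility of Ba₃(PO₄)₂.
[Ba²⁺] ≈ 7.5×10⁻² M (common ion dominates); [PO₄³⁻] = 2s.
Ksp = [Ba²⁺]^3[PO₄³⁻]^2 = (7.5×10⁻²)^3(2s)^2
(2s)^2 = 4.4×10⁻³⁰ / (7.5×10⁻²)^3 = 1.0×10⁻²⁶
s = 5.1×10⁻¹⁴ M

5.1×10⁻¹⁴ M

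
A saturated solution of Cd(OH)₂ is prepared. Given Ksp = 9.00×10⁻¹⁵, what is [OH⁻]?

2.62×10⁻⁵ M

Cd(OH)₂(s) ⇌ Cd²⁺(aq) + 2 OH⁻(aq)
With molar solubility s: [Cd²⁺] = s, [OH⁻] = 2s.
Ksp = [Cd²⁺][OH⁻]^2 = s · (2s)^2 = 4s^3 = 9.00×10⁻¹⁵
s = 1.31×10⁻⁵ mol L⁻¹
[OH⁻] = 2s = 2.62×10⁻⁵ mol L⁻¹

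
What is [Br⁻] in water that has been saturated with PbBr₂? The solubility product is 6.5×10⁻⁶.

PbBr₂(s) ⇌ Pb²⁺(aq) + 2 Br⁻(aq)
For each mole of PbBr₂ that dissolves per liter, [Pb²⁺] = s and [Br⁻] = 2s; let s denote this solubility.
Ksp = [Pb²⁺][Br⁻]^2 = s · (2s)^2 = 4s^3 = 6.5×10⁻⁶
s = 1.2×10⁻² mol L⁻¹
[Br⁻] = 2s = 2.4×10⁻² mol L⁻¹

2.4×10⁻² M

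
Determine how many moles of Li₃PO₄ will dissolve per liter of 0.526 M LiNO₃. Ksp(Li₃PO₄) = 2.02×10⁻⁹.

Li₃PO₄(s) ⇌ 3 Li⁺(aq) + PO₄³⁻(aq)
The solution already contains Li⁺ at 0.526 M. Let s be the molar solubility of Li₃PO₄.
[Li⁺] ≈ 0.526 M (common ion dominates); [PO₄³⁻] = s.
Ksp = [Li⁺]^3[PO₄³⁻] = (0.526)^3s
s = 2.02×10⁻⁹ / (0.526)^3 = 1.39×10⁻⁸
s = 1.39×10⁻⁸ M

1.39×10⁻⁸ M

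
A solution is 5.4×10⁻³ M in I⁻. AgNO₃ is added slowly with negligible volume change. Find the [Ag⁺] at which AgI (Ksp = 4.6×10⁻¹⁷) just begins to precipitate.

A salt starts to precipitate once the ion product Q reaches its Ksp.
AgI(s) ⇌ Ag⁺(aq) + I⁻(aq)
Ksp = [Ag⁺][I⁻] = [Ag⁺](5.4×10⁻³)
[Ag⁺] = 4.6×10⁻¹⁷ / (5.4×10⁻³) = 8.5×10⁻¹⁵
[Ag⁺] = 8.5×10⁻¹⁵ M

8.5×10⁻¹⁵ M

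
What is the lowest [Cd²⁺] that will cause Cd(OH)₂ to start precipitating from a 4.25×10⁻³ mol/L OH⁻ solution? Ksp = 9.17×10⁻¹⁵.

Precipitation of each salt begins when its ion product equals Ksp.
Cd(OH)₂(s) ⇌ Cd²⁺(aq) + 2 OH⁻(aq)
Ksp = [Cd²⁺][OH⁻]^2 = [Cd²⁺](4.25×10⁻³)^2
[Cd²⁺] = 9.17×10⁻¹⁵ / (4.25×10⁻³)^2 = 5.08×10⁻¹⁰
[Cd²⁺] = 5.08×10⁻¹⁰ mol/L

5.08×10⁻¹⁰ M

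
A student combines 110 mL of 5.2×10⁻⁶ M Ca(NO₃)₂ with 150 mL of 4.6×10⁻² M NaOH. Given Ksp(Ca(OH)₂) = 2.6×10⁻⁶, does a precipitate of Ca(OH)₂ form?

Total volume after mixing = 110 + 150 = 260 mL.
[Ca²⁺] = (5.2×10⁻⁶)(110)/260 = 2.2×10⁻⁶ M
[OH⁻] = (4.6×10⁻²)(150)/260 = 2.7×10⁻² M
Q = [Ca²⁺][OH⁻]^2 = 1.5×10⁻⁹
Q = 1.5×10⁻⁹ < Ksp = 2.6×10⁻⁶, so the solution is unsaturated and no precipitate forms.

No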